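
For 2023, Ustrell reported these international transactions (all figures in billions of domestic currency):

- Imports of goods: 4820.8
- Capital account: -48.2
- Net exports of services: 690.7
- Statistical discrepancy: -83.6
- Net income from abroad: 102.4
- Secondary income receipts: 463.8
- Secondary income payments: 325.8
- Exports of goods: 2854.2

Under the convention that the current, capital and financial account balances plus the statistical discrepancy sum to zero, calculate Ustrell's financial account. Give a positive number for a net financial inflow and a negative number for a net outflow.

1167.3

Goods balance = 2854.2 - 4820.8 = -1966.6
Services balance = 690.7
Trade balance (goods + services) = -1966.6 + 690.7 = -1275.9
Net primary income = 102.4
Net secondary income = 463.8 - 325.8 = 138.0
Current account = -1275.9 + 102.4 + 138.0 = -1035.5
Financial account = -(-1035.5 + (-48.2) + (-83.6)) = 1167.3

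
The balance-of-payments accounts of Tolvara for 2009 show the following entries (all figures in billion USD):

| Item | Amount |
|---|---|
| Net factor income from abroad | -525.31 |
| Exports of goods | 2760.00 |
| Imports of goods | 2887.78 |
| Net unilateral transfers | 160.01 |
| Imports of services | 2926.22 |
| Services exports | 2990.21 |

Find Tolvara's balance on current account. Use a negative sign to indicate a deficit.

-429.09

Goods balance = 2760.00 - 2887.78 = -127.78
Services balance = 2990.21 - 2926.22 = 63.99
Trade balance (goods + services) = -127.78 + 63.99 = -63.79
Net primary income = -525.31
Net secondary income = 160.01
Current account = -63.79 + (-525.31) + 160.01 = -429.09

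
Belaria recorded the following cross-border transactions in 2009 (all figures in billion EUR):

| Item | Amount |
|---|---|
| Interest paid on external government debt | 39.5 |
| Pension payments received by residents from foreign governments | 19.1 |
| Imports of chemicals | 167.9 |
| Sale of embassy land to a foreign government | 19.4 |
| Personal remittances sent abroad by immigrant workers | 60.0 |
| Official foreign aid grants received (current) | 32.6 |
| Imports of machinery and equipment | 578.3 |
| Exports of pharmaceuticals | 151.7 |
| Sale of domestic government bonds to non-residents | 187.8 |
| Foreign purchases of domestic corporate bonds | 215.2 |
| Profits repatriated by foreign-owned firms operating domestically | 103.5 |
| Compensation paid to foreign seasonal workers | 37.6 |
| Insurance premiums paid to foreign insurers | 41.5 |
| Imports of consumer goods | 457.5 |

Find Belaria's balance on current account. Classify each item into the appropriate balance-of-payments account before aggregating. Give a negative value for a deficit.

-1282.4

Goods: -457.5 + 151.7 - 578.3 - 167.9 = -1052.0
Services: -41.5
Primary income: -37.6 - 39.5 - 103.5 = -180.6
Secondary income: 32.6 - 60.0 + 19.1 = -8.3
Current account = (-1052.0) + (-41.5) + (-180.6) + (-8.3) = -1282.4
(Excluded from the current account — capital account: sale of embassy land to a foreign government 19.4; financial account: sale of domestic government bonds to non-residents 187.8, foreign purchases of domestic corporate bonds 215.2.)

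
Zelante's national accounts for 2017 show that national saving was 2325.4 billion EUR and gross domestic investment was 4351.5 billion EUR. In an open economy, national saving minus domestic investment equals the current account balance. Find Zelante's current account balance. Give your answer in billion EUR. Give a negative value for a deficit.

S - I = CA (net lending to the rest of the world).
CA = S - I = 2325.4 - 4351.5 = -2026.1

-2026.1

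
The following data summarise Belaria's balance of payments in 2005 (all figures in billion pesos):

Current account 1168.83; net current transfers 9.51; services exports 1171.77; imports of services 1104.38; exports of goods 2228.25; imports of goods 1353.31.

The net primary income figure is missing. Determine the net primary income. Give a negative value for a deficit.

Current account = goods balance + services balance + net primary income + net secondary income
Sum of the known components = 951.84
Net primary income = CA - (known components) = 1168.83 - 951.84 = 216.99

216.99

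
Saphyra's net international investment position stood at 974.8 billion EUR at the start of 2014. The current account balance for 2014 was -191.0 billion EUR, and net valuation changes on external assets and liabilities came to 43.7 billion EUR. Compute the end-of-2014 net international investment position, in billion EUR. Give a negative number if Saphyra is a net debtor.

Change in NIIP = current account + net valuation change = -191.0 + 43.7 = -147.3
End-of-year NIIP = 974.8 + (-147.3) = 827.5

827.5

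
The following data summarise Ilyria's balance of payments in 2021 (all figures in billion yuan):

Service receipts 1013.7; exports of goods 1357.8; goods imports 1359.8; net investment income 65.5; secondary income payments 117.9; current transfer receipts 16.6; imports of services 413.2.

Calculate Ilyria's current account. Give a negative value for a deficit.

Goods balance = 1357.8 - 1359.8 = -2.0
Services balance = 1013.7 - 413.2 = 600.5
Trade balance (goods + services) = -2.0 + 600.5 = 598.5
Net primary income = 65.5
Net secondary income = 16.6 - 117.9 = -101.3
Current account = 598.5 + 65.5 + (-101.3) = 562.7

562.7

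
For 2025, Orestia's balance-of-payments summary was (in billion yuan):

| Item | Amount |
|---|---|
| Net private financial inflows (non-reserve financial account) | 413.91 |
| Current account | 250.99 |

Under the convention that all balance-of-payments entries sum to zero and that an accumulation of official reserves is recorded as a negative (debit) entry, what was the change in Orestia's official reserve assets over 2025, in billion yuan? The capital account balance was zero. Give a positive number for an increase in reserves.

664.90

Official reserve transactions balance = -(250.99 + 413.91) = -664.90
An accumulation of reserves is recorded as a debit (negative entry), so the change in the stock of reserves is the negative of that balance.
Change in official reserves = -(-664.90) = 664.90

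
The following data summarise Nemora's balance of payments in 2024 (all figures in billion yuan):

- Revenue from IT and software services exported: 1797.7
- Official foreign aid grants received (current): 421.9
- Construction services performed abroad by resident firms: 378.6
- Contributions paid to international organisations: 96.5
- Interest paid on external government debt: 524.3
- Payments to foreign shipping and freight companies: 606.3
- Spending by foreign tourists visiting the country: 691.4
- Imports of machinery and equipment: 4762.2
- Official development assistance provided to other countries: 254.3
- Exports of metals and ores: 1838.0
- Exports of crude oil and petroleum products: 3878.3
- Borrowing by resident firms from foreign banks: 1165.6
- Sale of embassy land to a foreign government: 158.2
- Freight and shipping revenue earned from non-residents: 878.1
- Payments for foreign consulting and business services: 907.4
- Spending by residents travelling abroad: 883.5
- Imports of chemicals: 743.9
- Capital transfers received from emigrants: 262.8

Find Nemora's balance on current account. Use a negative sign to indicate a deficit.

1105.6

Goods: 1838.0 + 3878.3 - 743.9 - 4762.2 = 210.2
Services: -883.5 + 691.4 + 878.1 - 606.3 + 378.6 - 907.4 + 1797.7 = 1348.6
Primary income: -524.3
Secondary income: -254.3 + 421.9 - 96.5 = 71.1
Current account = 210.2 + 1348.6 + (-524.3) + 71.1 = 1105.6
(Excluded from the current account — financial account: borrowing by resident firms from foreign banks 1165.6; capital account: sale of embassy land to a foreign government 158.2, capital transfers received from emigrants 262.8.)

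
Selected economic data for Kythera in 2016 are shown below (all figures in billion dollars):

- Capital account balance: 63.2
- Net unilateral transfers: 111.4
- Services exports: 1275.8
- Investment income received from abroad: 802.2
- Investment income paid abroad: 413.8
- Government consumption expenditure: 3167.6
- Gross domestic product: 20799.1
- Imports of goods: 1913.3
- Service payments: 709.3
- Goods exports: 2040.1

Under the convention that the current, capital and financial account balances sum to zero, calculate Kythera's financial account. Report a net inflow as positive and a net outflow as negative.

-1256.3

Goods balance = 2040.1 - 1913.3 = 126.8
Services balance = 1275.8 - 709.3 = 566.5
Trade balance (goods + services) = 126.8 + 566.5 = 693.3
Net primary income = 802.2 - 413.8 = 388.4
Net secondary income = 111.4
Current account = 693.3 + 388.4 + 111.4 = 1193.1
Financial account = -(1193.1 + 63.2) = -1256.3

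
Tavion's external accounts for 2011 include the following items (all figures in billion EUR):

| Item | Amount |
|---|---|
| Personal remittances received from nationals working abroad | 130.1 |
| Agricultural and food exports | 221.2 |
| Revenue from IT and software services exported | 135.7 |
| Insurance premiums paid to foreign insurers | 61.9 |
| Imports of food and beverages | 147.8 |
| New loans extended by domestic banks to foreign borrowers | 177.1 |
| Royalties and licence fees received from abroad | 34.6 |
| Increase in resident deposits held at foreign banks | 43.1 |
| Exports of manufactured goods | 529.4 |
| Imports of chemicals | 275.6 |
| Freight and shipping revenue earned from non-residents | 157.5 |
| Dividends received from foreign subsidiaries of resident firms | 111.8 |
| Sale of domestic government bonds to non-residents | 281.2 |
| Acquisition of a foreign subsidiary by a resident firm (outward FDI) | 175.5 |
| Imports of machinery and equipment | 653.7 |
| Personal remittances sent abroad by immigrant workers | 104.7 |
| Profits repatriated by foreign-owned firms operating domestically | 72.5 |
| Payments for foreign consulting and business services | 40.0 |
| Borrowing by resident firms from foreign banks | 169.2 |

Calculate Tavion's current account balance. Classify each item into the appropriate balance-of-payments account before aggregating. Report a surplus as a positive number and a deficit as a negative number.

Goods: -275.6 - 147.8 + 529.4 + 221.2 - 653.7 = -326.5
Services: 157.5 - 61.9 + 135.7 + 34.6 - 40.0 = 225.9
Primary income: 111.8 - 72.5 = 39.3
Secondary income: 130.1 - 104.7 = 25.4
Current account = (-326.5) + 225.9 + 39.3 + 25.4 = -35.9
(Excluded from the current account — financial account: new loans extended by domestic banks to foreign borrowers 177.1, increase in resident deposits held at foreign banks 43.1, sale of domestic government bonds to non-residents 281.2, acquisition of a foreign subsidiary by a resident firm (outward FDI) 175.5, borrowing by resident firms from foreign banks 169.2.)

-35.9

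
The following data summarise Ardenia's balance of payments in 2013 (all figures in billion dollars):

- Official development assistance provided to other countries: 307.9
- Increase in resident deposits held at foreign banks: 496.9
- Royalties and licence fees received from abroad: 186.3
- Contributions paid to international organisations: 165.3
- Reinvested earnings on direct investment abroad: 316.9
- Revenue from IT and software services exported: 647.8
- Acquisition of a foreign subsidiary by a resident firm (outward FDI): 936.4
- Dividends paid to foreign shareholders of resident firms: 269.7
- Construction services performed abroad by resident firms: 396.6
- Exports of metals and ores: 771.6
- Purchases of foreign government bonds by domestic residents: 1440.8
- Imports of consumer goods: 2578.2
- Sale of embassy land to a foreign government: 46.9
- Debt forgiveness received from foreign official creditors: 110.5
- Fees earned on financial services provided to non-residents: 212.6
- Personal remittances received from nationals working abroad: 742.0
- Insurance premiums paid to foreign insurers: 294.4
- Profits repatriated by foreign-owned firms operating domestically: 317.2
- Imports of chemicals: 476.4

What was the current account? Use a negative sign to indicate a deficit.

Goods: -476.4 + 771.6 - 2578.2 = -2283.0
Services: 396.6 + 212.6 - 294.4 + 647.8 + 186.3 = 1148.9
Primary income: -269.7 + 316.9 - 317.2 = -270.0
Secondary income: -307.9 - 165.3 + 742.0 = 268.8
Current account = (-2283.0) + 1148.9 + (-270.0) + 268.8 = -1135.3
(Excluded from the current account — financial account: increase in resident deposits held at foreign banks 496.9, acquisition of a foreign subsidiary by a resident firm (outward FDI) 936.4, purchases of foreign government bonds by domestic residents 1440.8; capital account: sale of embassy land to a foreign government 46.9, debt forgiveness received from foreign official creditors 110.5.)

-1135.3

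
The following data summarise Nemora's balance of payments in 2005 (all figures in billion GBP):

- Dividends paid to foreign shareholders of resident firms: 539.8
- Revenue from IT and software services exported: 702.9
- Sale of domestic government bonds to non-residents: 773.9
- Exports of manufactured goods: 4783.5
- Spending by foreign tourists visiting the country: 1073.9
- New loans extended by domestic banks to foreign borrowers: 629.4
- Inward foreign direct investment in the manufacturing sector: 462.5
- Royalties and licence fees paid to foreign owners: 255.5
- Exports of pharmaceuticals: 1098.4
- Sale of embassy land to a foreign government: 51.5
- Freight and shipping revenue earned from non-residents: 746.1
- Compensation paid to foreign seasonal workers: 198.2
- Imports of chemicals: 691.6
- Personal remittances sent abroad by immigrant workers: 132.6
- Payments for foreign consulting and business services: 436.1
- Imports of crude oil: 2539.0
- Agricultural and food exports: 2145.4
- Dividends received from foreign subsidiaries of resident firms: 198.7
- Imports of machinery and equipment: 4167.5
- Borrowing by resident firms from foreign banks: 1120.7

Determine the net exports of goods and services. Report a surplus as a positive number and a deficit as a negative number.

2460.5

Goods: 4783.5 + 2145.4 + 1098.4 - 2539.0 - 691.6 - 4167.5 = 629.2
Services: -255.5 + 702.9 - 436.1 + 1073.9 + 746.1 = 1831.3
Trade balance = 629.2 + 1831.3 = 2460.5
(Excluded from the trade balance — primary income: dividends paid to foreign shareholders of resident firms 539.8, compensation paid to foreign seasonal workers 198.2, dividends received from foreign subsidiaries of resident firms 198.7; financial account: sale of domestic government bonds to non-residents 773.9, new loans extended by domestic banks to foreign borrowers 629.4, inward foreign direct investment in the manufacturing sector 462.5, borrowing by resident firms from foreign banks 1120.7; capital account: sale of embassy land to a foreign government 51.5; secondary income: personal remittances sent abroad by immigrant workers 132.6.)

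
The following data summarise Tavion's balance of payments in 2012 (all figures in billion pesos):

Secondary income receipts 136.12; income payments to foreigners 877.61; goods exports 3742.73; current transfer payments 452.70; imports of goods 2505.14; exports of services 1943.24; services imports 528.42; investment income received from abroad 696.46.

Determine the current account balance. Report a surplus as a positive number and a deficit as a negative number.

Goods balance = 3742.73 - 2505.14 = 1237.59
Services balance = 1943.24 - 528.42 = 1414.82
Trade balance (goods + services) = 1237.59 + 1414.82 = 2652.41
Net primary income = 696.46 - 877.61 = -181.15
Net secondary income = 136.12 - 452.70 = -316.58
Current account = 2652.41 + (-181.15) + (-316.58) = 2154.68

2154.68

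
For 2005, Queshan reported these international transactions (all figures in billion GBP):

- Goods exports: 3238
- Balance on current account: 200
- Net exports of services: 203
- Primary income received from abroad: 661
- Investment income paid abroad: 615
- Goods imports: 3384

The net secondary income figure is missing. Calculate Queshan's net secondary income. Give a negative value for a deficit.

97

Current account = goods balance + services balance + net primary income + net secondary income
Sum of the known components = 103
Net secondary income = CA - (known components) = 200 - 103 = 97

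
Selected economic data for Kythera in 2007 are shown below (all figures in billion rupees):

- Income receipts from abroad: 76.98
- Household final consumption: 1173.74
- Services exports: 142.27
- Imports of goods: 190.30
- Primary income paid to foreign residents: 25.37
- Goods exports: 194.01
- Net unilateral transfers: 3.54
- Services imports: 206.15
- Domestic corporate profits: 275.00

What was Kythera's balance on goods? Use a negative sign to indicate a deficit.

3.71

Goods balance = 194.01 - 190.30 = 3.71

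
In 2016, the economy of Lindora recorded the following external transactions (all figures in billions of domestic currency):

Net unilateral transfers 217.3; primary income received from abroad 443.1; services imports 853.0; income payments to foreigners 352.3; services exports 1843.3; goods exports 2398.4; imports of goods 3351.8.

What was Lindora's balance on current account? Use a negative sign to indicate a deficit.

345.0

Goods balance = 2398.4 - 3351.8 = -953.4
Services balance = 1843.3 - 853.0 = 990.3
Trade balance (goods + services) = -953.4 + 990.3 = 36.9
Net primary income = 443.1 - 352.3 = 90.8
Net secondary income = 217.3
Current account = 36.9 + 90.8 + 217.3 = 345.0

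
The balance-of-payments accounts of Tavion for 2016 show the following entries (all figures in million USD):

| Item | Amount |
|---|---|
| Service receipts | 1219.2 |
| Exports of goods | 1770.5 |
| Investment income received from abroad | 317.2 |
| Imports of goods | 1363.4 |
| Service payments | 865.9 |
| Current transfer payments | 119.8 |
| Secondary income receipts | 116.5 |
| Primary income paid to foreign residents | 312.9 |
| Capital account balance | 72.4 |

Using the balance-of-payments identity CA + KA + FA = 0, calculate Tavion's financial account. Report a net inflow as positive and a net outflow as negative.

Goods balance = 1770.5 - 1363.4 = 407.1
Services balance = 1219.2 - 865.9 = 353.3
Trade balance (goods + services) = 407.1 + 353.3 = 760.4
Net primary income = 317.2 - 312.9 = 4.3
Net secondary income = 116.5 - 119.8 = -3.3
Current account = 760.4 + 4.3 + (-3.3) = 761.4
Financial account = -(761.4 + 72.4) = -833.8

-833.8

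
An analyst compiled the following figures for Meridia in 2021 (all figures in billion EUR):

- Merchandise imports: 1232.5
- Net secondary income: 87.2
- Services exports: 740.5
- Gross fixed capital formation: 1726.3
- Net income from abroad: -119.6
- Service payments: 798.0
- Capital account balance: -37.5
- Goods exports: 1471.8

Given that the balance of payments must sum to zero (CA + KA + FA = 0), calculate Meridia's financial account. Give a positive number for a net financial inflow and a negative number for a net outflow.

-111.9

Goods balance = 1471.8 - 1232.5 = 239.3
Services balance = 740.5 - 798.0 = -57.5
Trade balance (goods + services) = 239.3 + (-57.5) = 181.8
Net primary income = -119.6
Net secondary income = 87.2
Current account = 181.8 + (-119.6) + 87.2 = 149.4
Financial account = -(149.4 + (-37.5)) = -111.9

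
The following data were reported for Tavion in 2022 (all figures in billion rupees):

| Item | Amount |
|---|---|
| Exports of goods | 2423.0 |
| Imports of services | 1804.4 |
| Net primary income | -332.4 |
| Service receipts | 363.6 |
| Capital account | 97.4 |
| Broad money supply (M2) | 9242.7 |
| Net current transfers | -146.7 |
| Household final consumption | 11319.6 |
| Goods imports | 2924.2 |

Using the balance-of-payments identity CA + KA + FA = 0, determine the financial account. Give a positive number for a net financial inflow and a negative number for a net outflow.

2323.7

Goods balance = 2423.0 - 2924.2 = -501.2
Services balance = 363.6 - 1804.4 = -1440.8
Trade balance (goods + services) = -501.2 + (-1440.8) = -1942.0
Net primary income = -332.4
Net secondary income = -146.7
Current account = -1942.0 + (-332.4) + (-146.7) = -2421.1
Financial account = -(-2421.1 + 97.4) = 2323.7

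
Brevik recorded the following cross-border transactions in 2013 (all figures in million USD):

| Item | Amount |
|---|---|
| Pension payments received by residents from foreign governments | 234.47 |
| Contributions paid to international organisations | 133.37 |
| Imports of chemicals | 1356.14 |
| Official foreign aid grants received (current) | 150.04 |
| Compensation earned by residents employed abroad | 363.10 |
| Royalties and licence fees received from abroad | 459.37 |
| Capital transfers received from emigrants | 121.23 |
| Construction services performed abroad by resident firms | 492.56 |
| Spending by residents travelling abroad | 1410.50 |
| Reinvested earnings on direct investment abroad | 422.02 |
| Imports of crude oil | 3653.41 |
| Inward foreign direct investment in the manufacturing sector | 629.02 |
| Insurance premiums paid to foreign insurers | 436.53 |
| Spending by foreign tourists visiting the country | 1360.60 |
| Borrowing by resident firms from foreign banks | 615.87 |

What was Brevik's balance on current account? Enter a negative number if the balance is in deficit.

Goods: -1356.14 - 3653.41 = -5009.55
Services: 459.37 + 1360.60 - 436.53 - 1410.50 + 492.56 = 465.50
Primary income: 363.10 + 422.02 = 785.12
Secondary income: 150.04 + 234.47 - 133.37 = 251.14
Current account = (-5009.55) + 465.50 + 785.12 + 251.14 = -3507.79
(Excluded from the current account — capital account: capital transfers received from emigrants 121.23; financial account: inward foreign direct investment in the manufacturing sector 629.02, borrowing by resident firms from foreign banks 615.87.)

-3507.79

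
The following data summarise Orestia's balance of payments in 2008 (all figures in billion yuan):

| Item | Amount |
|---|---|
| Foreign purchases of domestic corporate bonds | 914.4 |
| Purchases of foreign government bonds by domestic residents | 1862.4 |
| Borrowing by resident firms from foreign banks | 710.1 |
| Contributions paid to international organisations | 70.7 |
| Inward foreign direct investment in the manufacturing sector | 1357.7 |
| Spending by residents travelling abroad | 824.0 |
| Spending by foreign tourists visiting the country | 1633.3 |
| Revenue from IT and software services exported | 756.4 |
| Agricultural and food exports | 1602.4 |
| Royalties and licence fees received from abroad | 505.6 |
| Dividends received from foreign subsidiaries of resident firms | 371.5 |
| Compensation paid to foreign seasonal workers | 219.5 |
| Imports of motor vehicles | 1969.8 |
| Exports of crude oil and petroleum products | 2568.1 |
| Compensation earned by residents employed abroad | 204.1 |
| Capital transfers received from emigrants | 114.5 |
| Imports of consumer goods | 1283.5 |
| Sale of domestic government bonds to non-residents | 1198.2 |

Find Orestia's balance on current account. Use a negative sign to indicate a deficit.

3273.9

Goods: 1602.4 - 1283.5 - 1969.8 + 2568.1 = 917.2
Services: 505.6 - 824.0 + 1633.3 + 756.4 = 2071.3
Primary income: 204.1 + 371.5 - 219.5 = 356.1
Secondary income: -70.7
Current account = 917.2 + 2071.3 + 356.1 + (-70.7) = 3273.9
(Excluded from the current account — financial account: foreign purchases of domestic corporate bonds 914.4, purchases of foreign government bonds by domestic residents 1862.4, borrowing by resident firms from foreign banks 710.1, inward foreign direct investment in the manufacturing sector 1357.7, sale of domestic government bonds to non-residents 1198.2; capital account: capital transfers received from emigrants 114.5.)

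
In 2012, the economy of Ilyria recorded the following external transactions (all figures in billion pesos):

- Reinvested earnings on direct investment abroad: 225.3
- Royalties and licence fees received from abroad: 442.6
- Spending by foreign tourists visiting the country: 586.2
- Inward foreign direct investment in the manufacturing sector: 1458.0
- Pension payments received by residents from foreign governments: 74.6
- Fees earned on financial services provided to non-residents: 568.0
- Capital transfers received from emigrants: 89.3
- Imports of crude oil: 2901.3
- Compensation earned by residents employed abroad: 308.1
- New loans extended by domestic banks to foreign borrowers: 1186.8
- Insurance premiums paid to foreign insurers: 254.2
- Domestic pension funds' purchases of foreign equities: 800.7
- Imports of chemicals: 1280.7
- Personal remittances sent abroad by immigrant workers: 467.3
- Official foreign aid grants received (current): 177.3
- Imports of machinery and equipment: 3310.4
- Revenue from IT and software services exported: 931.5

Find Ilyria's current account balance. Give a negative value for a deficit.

Goods: -1280.7 - 3310.4 - 2901.3 = -7492.4
Services: -254.2 + 931.5 + 442.6 + 568.0 + 586.2 = 2274.1
Primary income: 225.3 + 308.1 = 533.4
Secondary income: -467.3 + 74.6 + 177.3 = -215.4
Current account = (-7492.4) + 2274.1 + 533.4 + (-215.4) = -4900.3
(Excluded from the current account — financial account: inward foreign direct investment in the manufacturing sector 1458.0, new loans extended by domestic banks to foreign borrowers 1186.8, domestic pension funds' purchases of foreign equities 800.7; capital account: capital transfers received from emigrants 89.3.)

-4900.3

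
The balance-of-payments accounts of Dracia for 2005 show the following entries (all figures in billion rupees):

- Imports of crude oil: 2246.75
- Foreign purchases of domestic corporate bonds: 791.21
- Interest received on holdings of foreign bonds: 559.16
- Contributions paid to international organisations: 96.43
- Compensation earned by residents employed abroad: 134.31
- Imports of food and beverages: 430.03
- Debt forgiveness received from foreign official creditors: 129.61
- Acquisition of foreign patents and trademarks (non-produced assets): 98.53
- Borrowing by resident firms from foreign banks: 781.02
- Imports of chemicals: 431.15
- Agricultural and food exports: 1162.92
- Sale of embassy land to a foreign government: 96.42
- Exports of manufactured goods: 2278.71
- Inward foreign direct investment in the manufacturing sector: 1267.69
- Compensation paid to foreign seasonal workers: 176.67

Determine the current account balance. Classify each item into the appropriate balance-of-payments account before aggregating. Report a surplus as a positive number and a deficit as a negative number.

754.07

Goods: -431.15 + 1162.92 - 430.03 + 2278.71 - 2246.75 = 333.70
Primary income: 559.16 + 134.31 - 176.67 = 516.80
Secondary income: -96.43
Current account = 333.70 + 516.80 + (-96.43) = 754.07
(Excluded from the current account — financial account: foreign purchases of domestic corporate bonds 791.21, borrowing by resident firms from foreign banks 781.02, inward foreign direct investment in the manufacturing sector 1267.69; capital account: debt forgiveness received from foreign official creditors 129.61, acquisition of foreign patents and trademarks (non-produced assets) 98.53, sale of embassy land to a foreign government 96.42.)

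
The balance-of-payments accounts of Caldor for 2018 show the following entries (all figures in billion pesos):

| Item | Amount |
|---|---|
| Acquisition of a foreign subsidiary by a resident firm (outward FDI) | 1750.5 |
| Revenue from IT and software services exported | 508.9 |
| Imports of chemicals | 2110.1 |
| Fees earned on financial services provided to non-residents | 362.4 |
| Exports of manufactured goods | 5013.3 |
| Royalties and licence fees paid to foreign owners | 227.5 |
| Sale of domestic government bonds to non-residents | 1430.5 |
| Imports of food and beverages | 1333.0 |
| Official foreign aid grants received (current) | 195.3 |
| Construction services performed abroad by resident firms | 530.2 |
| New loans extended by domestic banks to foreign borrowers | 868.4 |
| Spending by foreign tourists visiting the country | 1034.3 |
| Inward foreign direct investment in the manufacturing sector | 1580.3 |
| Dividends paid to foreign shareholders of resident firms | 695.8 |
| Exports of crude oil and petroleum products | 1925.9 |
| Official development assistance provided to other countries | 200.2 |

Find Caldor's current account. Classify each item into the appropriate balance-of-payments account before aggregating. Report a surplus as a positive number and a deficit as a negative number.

Goods: -2110.1 + 5013.3 - 1333.0 + 1925.9 = 3496.1
Services: 508.9 - 227.5 + 362.4 + 530.2 + 1034.3 = 2208.3
Primary income: -695.8
Secondary income: -200.2 + 195.3 = -4.9
Current account = 3496.1 + 2208.3 + (-695.8) + (-4.9) = 5003.7
(Excluded from the current account — financial account: acquisition of a foreign subsidiary by a resident firm (outward FDI) 1750.5, sale of domestic government bonds to non-residents 1430.5, new loans extended by domestic banks to foreign borrowers 868.4, inward foreign direct investment in the manufacturing sector 1580.3.)

5003.7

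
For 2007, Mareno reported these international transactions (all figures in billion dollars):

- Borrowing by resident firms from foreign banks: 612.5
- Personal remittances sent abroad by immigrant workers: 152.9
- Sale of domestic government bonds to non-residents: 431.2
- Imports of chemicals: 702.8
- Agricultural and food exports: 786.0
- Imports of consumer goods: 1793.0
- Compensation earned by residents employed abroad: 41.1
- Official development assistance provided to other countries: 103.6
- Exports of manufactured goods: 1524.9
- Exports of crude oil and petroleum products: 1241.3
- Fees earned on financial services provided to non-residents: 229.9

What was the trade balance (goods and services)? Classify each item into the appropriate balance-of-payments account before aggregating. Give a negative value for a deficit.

1286.3

Goods: 786.0 + 1524.9 - 702.8 - 1793.0 + 1241.3 = 1056.4
Services: 229.9
Trade balance = 1056.4 + 229.9 = 1286.3
(Excluded from the trade balance — financial account: borrowing by resident firms from foreign banks 612.5, sale of domestic government bonds to non-residents 431.2; secondary income: personal remittances sent abroad by immigrant workers 152.9, official development assistance provided to other countries 103.6; primary income: compensation earned by residents employed abroad 41.1.)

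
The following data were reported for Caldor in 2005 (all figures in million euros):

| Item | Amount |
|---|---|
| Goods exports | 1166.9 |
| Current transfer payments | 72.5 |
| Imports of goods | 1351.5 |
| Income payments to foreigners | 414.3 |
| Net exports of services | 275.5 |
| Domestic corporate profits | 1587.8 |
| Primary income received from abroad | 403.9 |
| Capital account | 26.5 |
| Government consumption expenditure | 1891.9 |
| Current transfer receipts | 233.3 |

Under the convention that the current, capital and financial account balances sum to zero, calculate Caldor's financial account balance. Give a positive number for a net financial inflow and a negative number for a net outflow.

-267.8

Goods balance = 1166.9 - 1351.5 = -184.6
Services balance = 275.5
Trade balance (goods + services) = -184.6 + 275.5 = 90.9
Net primary income = 403.9 - 414.3 = -10.4
Net secondary income = 233.3 - 72.5 = 160.8
Current account = 90.9 + (-10.4) + 160.8 = 241.3
Financial account = -(241.3 + 26.5) = -267.8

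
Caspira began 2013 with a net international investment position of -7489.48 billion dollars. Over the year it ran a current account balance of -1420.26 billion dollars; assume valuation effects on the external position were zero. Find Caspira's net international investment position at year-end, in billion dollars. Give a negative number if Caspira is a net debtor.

-8909.74

With no valuation effects, change in NIIP = current account = -1420.26
End-of-year NIIP = -7489.48 + (-1420.26) = -8909.74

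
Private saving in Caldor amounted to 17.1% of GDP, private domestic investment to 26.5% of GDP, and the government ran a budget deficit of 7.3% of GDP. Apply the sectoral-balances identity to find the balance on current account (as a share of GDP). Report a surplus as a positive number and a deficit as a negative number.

-16.7

By the sectoral-balances identity, CA = (S_private - I) + (T - G).
Private balance = 17.1 - 26.5 = -9.4
Government balance (T - G) = -7.3
CA = -9.4 + (-7.3) = -16.7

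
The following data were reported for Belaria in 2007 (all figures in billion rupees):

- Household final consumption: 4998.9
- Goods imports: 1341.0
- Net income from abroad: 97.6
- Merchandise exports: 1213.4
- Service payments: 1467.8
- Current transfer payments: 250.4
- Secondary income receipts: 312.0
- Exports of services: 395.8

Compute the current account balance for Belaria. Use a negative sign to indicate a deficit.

Goods balance = 1213.4 - 1341.0 = -127.6
Services balance = 395.8 - 1467.8 = -1072.0
Trade balance (goods + services) = -127.6 + (-1072.0) = -1199.6
Net primary income = 97.6
Net secondary income = 312.0 - 250.4 = 61.6
Current account = -1199.6 + 97.6 + 61.6 = -1040.4

-1040.4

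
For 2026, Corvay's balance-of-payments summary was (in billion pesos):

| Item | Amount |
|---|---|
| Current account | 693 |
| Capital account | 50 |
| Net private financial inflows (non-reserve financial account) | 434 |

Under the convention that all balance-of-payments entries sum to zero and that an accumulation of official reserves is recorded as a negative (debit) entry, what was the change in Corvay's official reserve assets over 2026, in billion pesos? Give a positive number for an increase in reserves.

1177

Official reserve transactions balance = -(693 + 50 + 434) = -1177
An accumulation of reserves is recorded as a debit (negative entry), so the change in the stock of reserves is the negative of that balance.
Change in official reserves = -(-1177) = 1177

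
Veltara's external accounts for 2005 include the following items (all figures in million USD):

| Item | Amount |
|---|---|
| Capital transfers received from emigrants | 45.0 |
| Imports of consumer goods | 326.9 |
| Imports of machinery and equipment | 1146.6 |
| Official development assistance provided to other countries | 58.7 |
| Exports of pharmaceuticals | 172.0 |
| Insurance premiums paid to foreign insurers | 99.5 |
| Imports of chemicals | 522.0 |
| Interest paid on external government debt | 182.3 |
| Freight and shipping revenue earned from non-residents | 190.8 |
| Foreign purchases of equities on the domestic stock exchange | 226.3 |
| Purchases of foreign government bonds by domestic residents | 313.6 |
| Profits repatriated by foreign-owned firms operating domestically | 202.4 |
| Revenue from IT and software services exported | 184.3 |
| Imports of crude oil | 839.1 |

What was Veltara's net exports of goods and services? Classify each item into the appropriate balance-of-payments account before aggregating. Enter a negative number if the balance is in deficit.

Goods: -326.9 - 839.1 - 1146.6 + 172.0 - 522.0 = -2662.6
Services: 184.3 - 99.5 + 190.8 = 275.6
Trade balance = -2662.6 + 275.6 = -2387.0
(Excluded from the trade balance — capital account: capital transfers received from emigrants 45.0; secondary income: official development assistance provided to other countries 58.7; primary income: interest paid on external government debt 182.3, profits repatriated by foreign-owned firms operating domestically 202.4; financial account: foreign purchases of equities on the domestic stock exchange 226.3, purchases of foreign government bonds by domestic residents 313.6.)

-2387.0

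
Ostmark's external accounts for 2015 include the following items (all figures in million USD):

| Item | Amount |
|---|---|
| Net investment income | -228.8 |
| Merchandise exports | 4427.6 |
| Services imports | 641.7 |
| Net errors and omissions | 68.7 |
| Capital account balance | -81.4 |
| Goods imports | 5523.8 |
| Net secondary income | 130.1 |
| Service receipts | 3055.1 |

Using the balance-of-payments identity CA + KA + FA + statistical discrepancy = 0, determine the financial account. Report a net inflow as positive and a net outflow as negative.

-1205.8

Goods balance = 4427.6 - 5523.8 = -1096.2
Services balance = 3055.1 - 641.7 = 2413.4
Trade balance (goods + services) = -1096.2 + 2413.4 = 1317.2
Net primary income = -228.8
Net secondary income = 130.1
Current account = 1317.2 + (-228.8) + 130.1 = 1218.5
Financial account = -(1218.5 + (-81.4) + 68.7) = -1205.8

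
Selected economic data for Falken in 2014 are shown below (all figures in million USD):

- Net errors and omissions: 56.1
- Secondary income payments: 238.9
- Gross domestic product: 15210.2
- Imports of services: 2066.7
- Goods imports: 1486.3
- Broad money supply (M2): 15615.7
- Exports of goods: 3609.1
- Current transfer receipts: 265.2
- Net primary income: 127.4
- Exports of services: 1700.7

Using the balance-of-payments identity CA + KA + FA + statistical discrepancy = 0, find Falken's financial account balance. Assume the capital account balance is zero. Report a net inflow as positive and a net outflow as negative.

Goods balance = 3609.1 - 1486.3 = 2122.8
Services balance = 1700.7 - 2066.7 = -366.0
Trade balance (goods + services) = 2122.8 + (-366.0) = 1756.8
Net primary income = 127.4
Net secondary income = 265.2 - 238.9 = 26.3
Current account = 1756.8 + 127.4 + 26.3 = 1910.5
Financial account = -(1910.5 + 56.1) = -1966.6

-1966.6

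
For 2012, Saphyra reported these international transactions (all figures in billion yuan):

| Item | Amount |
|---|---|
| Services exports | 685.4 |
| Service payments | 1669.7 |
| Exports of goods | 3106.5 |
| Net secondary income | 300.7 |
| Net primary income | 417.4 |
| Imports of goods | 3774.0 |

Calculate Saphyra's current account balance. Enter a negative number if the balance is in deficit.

Goods balance = 3106.5 - 3774.0 = -667.5
Services balance = 685.4 - 1669.7 = -984.3
Trade balance (goods + services) = -667.5 + (-984.3) = -1651.8
Net primary income = 417.4
Net secondary income = 300.7
Current account = -1651.8 + 417.4 + 300.7 = -933.7

-933.7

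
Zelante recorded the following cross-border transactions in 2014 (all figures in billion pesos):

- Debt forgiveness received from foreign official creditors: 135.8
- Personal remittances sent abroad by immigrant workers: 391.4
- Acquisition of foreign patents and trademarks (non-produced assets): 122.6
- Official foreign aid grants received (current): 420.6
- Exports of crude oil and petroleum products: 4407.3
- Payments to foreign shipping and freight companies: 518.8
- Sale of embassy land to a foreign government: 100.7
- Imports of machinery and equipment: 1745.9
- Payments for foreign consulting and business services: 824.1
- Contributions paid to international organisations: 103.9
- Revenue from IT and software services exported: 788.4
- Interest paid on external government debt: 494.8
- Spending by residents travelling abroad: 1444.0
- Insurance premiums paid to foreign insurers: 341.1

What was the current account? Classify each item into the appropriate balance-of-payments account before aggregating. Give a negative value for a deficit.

Goods: -1745.9 + 4407.3 = 2661.4
Services: -518.8 + 788.4 - 824.1 - 341.1 - 1444.0 = -2339.6
Primary income: -494.8
Secondary income: 420.6 - 103.9 - 391.4 = -74.7
Current account = 2661.4 + (-2339.6) + (-494.8) + (-74.7) = -247.7
(Excluded from the current account — capital account: debt forgiveness received from foreign official creditors 135.8, acquisition of foreign patents and trademarks (non-produced assets) 122.6, sale of embassy land to a foreign government 100.7.)

-247.7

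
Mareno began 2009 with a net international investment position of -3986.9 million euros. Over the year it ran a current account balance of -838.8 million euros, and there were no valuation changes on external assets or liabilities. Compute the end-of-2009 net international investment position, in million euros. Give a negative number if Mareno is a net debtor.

-4825.7

With no valuation effects, change in NIIP = current account = -838.8
End-of-year NIIP = -3986.9 + (-838.8) = -4825.7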